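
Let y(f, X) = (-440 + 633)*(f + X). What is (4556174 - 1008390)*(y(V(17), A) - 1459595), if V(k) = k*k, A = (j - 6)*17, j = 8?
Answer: -4957162480704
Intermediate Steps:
A = 34 (A = (8 - 6)*17 = 2*17 = 34)
V(k) = k²
y(f, X) = 193*X + 193*f (y(f, X) = 193*(X + f) = 193*X + 193*f)
(4556174 - 1008390)*(y(V(17), A) - 1459595) = (4556174 - 1008390)*((193*34 + 193*17²) - 1459595) = 3547784*((6562 + 193*289) - 1459595) = 3547784*((6562 + 55777) - 1459595) = 3547784*(62339 - 1459595) = 3547784*(-1397256) = -4957162480704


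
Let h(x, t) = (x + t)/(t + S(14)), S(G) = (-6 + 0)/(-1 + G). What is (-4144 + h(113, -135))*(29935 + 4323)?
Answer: -249990834884/1761 ≈ -1.4196e+8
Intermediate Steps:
S(G) = -6/(-1 + G)
h(x, t) = (t + x)/(-6/13 + t) (h(x, t) = (x + t)/(t - 6/(-1 + 14)) = (t + x)/(t - 6/13) = (t + x)/(-6/13 + t))
(-4144 + h(113, -135))*(29935 + 4323) = (-4144 + 13*(-135 + 113)/(-6 + 13*(-135)))*(29935 + 4323) = (-4144 + 13*(-22)/(-6 - 1755))*34258 = (-4144 + 13*(-22)/(-1761))*34258 = (-4144 + 13*(-1/1761)*(-22))*34258 = (-4144 + 286/1761)*34258 = -7297298/1761*34258 = -249990834884/1761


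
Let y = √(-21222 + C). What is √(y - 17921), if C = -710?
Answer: √(-17921 + 2*I*√5483) ≈ 0.5531 + 133.87*I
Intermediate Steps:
y = 2*I*√5483 (y = √(-21222 - 710) = √(-21932) = 2*I*√5483 ≈ 148.09*I)
√(y - 17921) = √(2*I*√5483 - 17921) = √(-17921 + 2*I*√5483)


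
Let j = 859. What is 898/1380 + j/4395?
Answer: 171071/202170 ≈ 0.84617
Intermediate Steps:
898/1380 + j/4395 = 898/1380 + 859/4395 = 898*(1/1380) + 859*(1/4395) = 449/690 + 859/4395 = 171071/202170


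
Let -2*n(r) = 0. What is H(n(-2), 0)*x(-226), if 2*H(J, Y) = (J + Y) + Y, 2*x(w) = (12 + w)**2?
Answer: 0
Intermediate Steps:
x(w) = (12 + w)**2/2
n(r) = 0 (n(r) = -1/2*0 = 0)
H(J, Y) = Y + J/2 (H(J, Y) = ((J + Y) + Y)/2 = (J + 2*Y)/2 = Y + J/2)
H(n(-2), 0)*x(-226) = (0 + (1/2)*0)*((12 - 226)**2/2) = (0 + 0)*((1/2)*(-214)**2) = 0*((1/2)*45796) = 0*22898 = 0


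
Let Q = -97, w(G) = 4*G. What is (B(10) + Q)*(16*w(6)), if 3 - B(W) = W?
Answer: -39936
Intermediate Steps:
B(W) = 3 - W
(B(10) + Q)*(16*w(6)) = ((3 - 1*10) - 97)*(16*(4*6)) = ((3 - 10) - 97)*(16*24) = (-7 - 97)*384 = -104*384 = -39936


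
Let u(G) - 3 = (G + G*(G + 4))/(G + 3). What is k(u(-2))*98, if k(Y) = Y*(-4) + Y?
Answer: 882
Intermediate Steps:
u(G) = 3 + (G + G*(4 + G))/(3 + G) (u(G) = 3 + (G + G*(G + 4))/(G + 3) = 3 + (G + G*(4 + G))/(3 + G))
k(Y) = -3*Y (k(Y) = -4*Y + Y = -3*Y)
k(u(-2))*98 = -3*(9 + (-2)² + 8*(-2))/(3 - 2)*98 = -3*(9 + 4 - 16)/1*98 = -3*(-3)*98 = 9*98 = 882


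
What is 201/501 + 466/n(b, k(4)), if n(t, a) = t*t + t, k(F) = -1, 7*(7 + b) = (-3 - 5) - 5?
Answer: 2020874/284735 ≈ 7.0974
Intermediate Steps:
b = -62/7 (b = -7 + ((-3 - 5) - 5)/7 = -7 + (-8 - 5)/7 = -7 + (1/7)*(-13) = -7 - 13/7 = -62/7 ≈ -8.8571)
n(t, a) = t + t**2 (n(t, a) = t**2 + t = t + t**2)
201/501 + 466/n(b, k(4)) = 201/501 + 466/((-62*(1 - 62/7)/7)) = 201*(1/501) + 466/((-62/7*(-55/7))) = 67/167 + 466/(3410/49) = 67/167 + 466*(49/3410) = 67/167 + 11417/1705 = 2020874/284735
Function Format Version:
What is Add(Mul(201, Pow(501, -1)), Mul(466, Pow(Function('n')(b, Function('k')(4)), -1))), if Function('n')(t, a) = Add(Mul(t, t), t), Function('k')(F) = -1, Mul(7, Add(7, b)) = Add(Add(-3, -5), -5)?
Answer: Rational(2020874, 284735) ≈ 7.0974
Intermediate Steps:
b = Rational(-62, 7) (b = Add(-7, Mul(Rational(1, 7), Add(Add(-3, -5), -5))) = Add(-7, Mul(Rational(1, 7), Add(-8, -5))) = Add(-7, Mul(Rational(1, 7), -13)) = Add(-7, Rational(-13, 7)) = Rational(-62, 7) ≈ -8.8571)
Function('n')(t, a) = Add(t, Pow(t, 2)) (Function('n')(t, a) = Add(Pow(t, 2), t) = Add(t, Pow(t, 2)))
Add(Mul(201, Pow(501, -1)), Mul(466, Pow(Function('n')(b, Function('k')(4)), -1))) = Add(Mul(201, Pow(501, -1)), Mul(466, Pow(Mul(Rational(-62, 7), Add(1, Rational(-62, 7))), -1))) = Add(Mul(201, Rational(1, 501)), Mul(466, Pow(Mul(Rational(-62, 7), Rational(-55, 7)), -1))) = Add(Rational(67, 167), Mul(466, Pow(Rational(3410, 49), -1))) = Add(Rational(67, 167), Mul(466, Rational(49, 3410))) = Add(Rational(67, 167), Rational(11417, 1705)) = Rational(2020874, 284735)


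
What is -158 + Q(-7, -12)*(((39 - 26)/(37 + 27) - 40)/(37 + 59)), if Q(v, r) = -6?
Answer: -159245/1024 ≈ -155.51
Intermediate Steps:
-158 + Q(-7, -12)*(((39 - 26)/(37 + 27) - 40)/(37 + 59)) = -158 - 6*((39 - 26)/(37 + 27) - 40)/(37 + 59) = -158 - 6*(13/64 - 40)/96 = -158 - (-7641)/(32*96) = -158 - 6*(-849/2048) = -158 + 2547/1024 = -159245/1024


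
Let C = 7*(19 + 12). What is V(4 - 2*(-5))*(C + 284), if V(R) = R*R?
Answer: 98196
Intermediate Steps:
V(R) = R**2
C = 217 (C = 7*31 = 217)
V(4 - 2*(-5))*(C + 284) = (4 - 2*(-5))**2*(217 + 284) = (4 + 10)**2*501 = 14**2*501 = 196*501 = 98196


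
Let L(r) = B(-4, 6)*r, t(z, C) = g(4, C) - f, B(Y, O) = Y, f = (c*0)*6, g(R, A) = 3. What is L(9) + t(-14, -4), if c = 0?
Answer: -33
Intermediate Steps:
f = 0 (f = (0*0)*6 = 0*6 = 0)
t(z, C) = 3 (t(z, C) = 3 - 1*0 = 3 + 0 = 3)
L(r) = -4*r
L(9) + t(-14, -4) = -4*9 + 3 = -36 + 3 = -33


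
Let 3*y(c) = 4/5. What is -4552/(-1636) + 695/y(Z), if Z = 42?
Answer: 4268377/1636 ≈ 2609.0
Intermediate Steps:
y(c) = 4/15 (y(c) = (4/5)/3 = (4*(1/5))/3 = (1/3)*(4/5) = 4/15)
-4552/(-1636) + 695/y(Z) = -4552/(-1636) + 695/(4/15) = -4552*(-1/1636) + 695*(15/4) = 1138/409 + 10425/4 = 4268377/1636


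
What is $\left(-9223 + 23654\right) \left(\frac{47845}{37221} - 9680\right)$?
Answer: $- \frac{5198788458485}{37221} \approx -1.3967 \cdot 10^{8}$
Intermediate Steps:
$\left(-9223 + 23654\right) \left(\frac{47845}{37221} - 9680\right) = 14431 \left(47845 \cdot \frac{1}{37221} - 9680\right) = 14431 \left(\frac{47845}{37221} - 9680\right) = 14431 \left(- \frac{360251435}{37221}\right) = - \frac{5198788458485}{37221}$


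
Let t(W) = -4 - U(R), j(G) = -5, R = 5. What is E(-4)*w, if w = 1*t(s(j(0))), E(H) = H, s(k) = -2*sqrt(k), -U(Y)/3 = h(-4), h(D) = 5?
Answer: -44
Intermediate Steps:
U(Y) = -15 (U(Y) = -3*5 = -15)
t(W) = 11 (t(W) = -4 - 1*(-15) = -4 + 15 = 11)
w = 11 (w = 1*11 = 11)
E(-4)*w = -4*11 = -44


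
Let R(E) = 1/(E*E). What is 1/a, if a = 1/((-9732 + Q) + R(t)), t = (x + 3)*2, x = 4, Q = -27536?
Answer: -7304527/196 ≈ -37268.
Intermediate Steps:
t = 14 (t = (4 + 3)*2 = 7*2 = 14)
R(E) = E⁻² (R(E) = 1/(E²) = E⁻²)
a = -196/7304527 (a = 1/((-9732 - 27536) + 14⁻²) = 1/(-37268 + 1/196) = 1/(-7304527/196) = -196/7304527 ≈ -2.6833e-5)
1/a = 1/(-196/7304527) = -7304527/196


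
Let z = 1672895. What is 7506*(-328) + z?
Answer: -789073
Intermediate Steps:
7506*(-328) + z = 7506*(-328) + 1672895 = -2461968 + 1672895 = -789073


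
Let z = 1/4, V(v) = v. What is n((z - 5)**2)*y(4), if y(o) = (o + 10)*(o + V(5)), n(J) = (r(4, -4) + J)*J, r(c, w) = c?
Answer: 9665775/128 ≈ 75514.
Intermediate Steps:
z = 1/4 ≈ 0.25000
n(J) = J*(4 + J) (n(J) = (4 + J)*J = J*(4 + J))
y(o) = (5 + o)*(10 + o) (y(o) = (o + 10)*(o + 5) = (10 + o)*(5 + o) = (5 + o)*(10 + o))
n((z - 5)**2)*y(4) = ((1/4 - 5)**2*(4 + (1/4 - 5)**2))*(50 + 4**2 + 15*4) = ((-19/4)**2*(4 + (-19/4)**2))*(50 + 16 + 60) = (361*(4 + 361/16)/16)*126 = ((361/16)*(425/16))*126 = (153425/256)*126 = 9665775/128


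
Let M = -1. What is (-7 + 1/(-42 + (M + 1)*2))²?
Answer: 87025/1764 ≈ 49.334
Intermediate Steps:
(-7 + 1/(-42 + (M + 1)*2))² = (-7 + 1/(-42 + (-1 + 1)*2))² = (-7 + 1/(-42 + 0*2))² = (-7 + 1/(-42 + 0))² = (-7 + 1/(-42))² = (-7 - 1/42)² = (-295/42)² = 87025/1764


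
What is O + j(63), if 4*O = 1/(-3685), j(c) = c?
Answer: 928619/14740 ≈ 63.000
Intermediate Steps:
O = -1/14740 (O = (1/4)/(-3685) = (1/4)*(-1/3685) = -1/14740 ≈ -6.7843e-5)
O + j(63) = -1/14740 + 63 = 928619/14740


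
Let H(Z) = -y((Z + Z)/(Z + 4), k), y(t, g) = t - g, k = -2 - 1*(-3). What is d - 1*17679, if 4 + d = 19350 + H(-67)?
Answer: 104950/63 ≈ 1665.9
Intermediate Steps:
k = 1 (k = -2 + 3 = 1)
H(Z) = 1 - 2*Z/(4 + Z) (H(Z) = -((Z + Z)/(Z + 4) - 1*1) = -((2*Z)/(4 + Z) - 1) = -(2*Z/(4 + Z) - 1) = -(-1 + 2*Z/(4 + Z)) = 1 - 2*Z/(4 + Z))
d = 1218727/63 (d = -4 + (19350 + (4 - 1*(-67))/(4 - 67)) = -4 + (19350 + (4 + 67)/(-63)) = -4 + (19350 - 1/63*71) = -4 + (19350 - 71/63) = -4 + 1218979/63 = 1218727/63 ≈ 19345.)
d - 1*17679 = 1218727/63 - 1*17679 = 1218727/63 - 17679 = 104950/63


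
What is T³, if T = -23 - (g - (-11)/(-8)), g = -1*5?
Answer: -2352637/512 ≈ -4595.0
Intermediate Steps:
g = -5
T = -133/8 (T = -23 - (-5 - (-11)/(-8)) = -23 - (-5 - (-11)*(-1)/8) = -23 - (-5 - 1*11/8) = -23 - (-5 - 11/8) = -23 - 1*(-51/8) = -23 + 51/8 = -133/8 ≈ -16.625)
T³ = (-133/8)³ = -2352637/512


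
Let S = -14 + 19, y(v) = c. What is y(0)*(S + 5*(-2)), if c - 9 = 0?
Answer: -45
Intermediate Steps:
c = 9 (c = 9 + 0 = 9)
y(v) = 9
S = 5
y(0)*(S + 5*(-2)) = 9*(5 + 5*(-2)) = 9*(5 - 10) = 9*(-5) = -45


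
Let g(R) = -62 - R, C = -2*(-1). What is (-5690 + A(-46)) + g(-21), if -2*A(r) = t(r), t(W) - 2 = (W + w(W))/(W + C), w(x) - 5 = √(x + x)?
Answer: -504457/88 + I*√23/44 ≈ -5732.5 + 0.109*I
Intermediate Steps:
w(x) = 5 + √2*√x (w(x) = 5 + √(x + x) = 5 + √(2*x) = 5 + √2*√x)
C = 2
t(W) = 2 + (5 + W + √2*√W)/(2 + W) (t(W) = 2 + (W + (5 + √2*√W))/(W + 2) = 2 + (5 + W + √2*√W)/(2 + W))
A(r) = -(9 + 3*r + √2*√r)/(2*(2 + r))
(-5690 + A(-46)) + g(-21) = (-5690 + (-9 - 3*(-46) - √2*√(-46))/(2*(2 - 46))) + (-62 - 1*(-21)) = (-5690 + (½)*(-9 + 138 - √2*I*√46)/(-44)) + (-62 + 21) = (-5690 + (½)*(-1/44)*(-9 + 138 - 2*I*√23)) - 41 = (-5690 + (½)*(-1/44)*(129 - 2*I*√23)) - 41 = (-5690 + (-129/88 + I*√23/44)) - 41 = (-500849/88 + I*√23/44) - 41 = -504457/88 + I*√23/44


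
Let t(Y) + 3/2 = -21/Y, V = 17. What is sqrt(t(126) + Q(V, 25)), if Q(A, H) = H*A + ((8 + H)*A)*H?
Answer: sqrt(130035)/3 ≈ 120.20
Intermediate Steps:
t(Y) = -3/2 - 21/Y
Q(A, H) = A*H + A*H*(8 + H) (Q(A, H) = A*H + (A*(8 + H))*H = A*H + A*H*(8 + H))
sqrt(t(126) + Q(V, 25)) = sqrt((-3/2 - 21/126) + 17*25*(9 + 25)) = sqrt((-3/2 - 21*1/126) + 17*25*34) = sqrt((-3/2 - 1/6) + 14450) = sqrt(-5/3 + 14450) = sqrt(43345/3) = sqrt(130035)/3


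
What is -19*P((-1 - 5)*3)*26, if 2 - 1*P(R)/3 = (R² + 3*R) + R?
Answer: 370500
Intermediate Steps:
P(R) = 6 - 12*R - 3*R² (P(R) = 6 - 3*((R² + 3*R) + R) = 6 - 3*(R² + 4*R) = 6 + (-12*R - 3*R²) = 6 - 12*R - 3*R²)
-19*P((-1 - 5)*3)*26 = -19*(6 - 12*(-1 - 5)*3 - 3*9*(-1 - 5)²)*26 = -19*(6 - (-72)*3 - 3*(-6*3)²)*26 = -19*(6 - 12*(-18) - 3*(-18)²)*26 = -19*(6 + 216 - 3*324)*26 = -19*(6 + 216 - 972)*26 = -19*(-750)*26 = 14250*26 = 370500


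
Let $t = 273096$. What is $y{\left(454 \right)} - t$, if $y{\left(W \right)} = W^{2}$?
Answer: $-66980$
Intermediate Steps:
$y{\left(454 \right)} - t = 454^{2} - 273096 = 206116 - 273096 = -66980$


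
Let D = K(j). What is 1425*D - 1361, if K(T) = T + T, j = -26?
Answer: -75461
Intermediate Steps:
K(T) = 2*T
D = -52 (D = 2*(-26) = -52)
1425*D - 1361 = 1425*(-52) - 1361 = -74100 - 1361 = -75461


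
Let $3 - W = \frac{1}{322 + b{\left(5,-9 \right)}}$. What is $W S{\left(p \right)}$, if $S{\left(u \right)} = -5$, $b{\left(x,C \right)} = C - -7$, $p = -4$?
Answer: $- \frac{959}{64} \approx -14.984$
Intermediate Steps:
$b{\left(x,C \right)} = 7 + C$ ($b{\left(x,C \right)} = C + 7 = 7 + C$)
$W = \frac{959}{320}$ ($W = 3 - \frac{1}{322 + \left(7 - 9\right)} = 3 - \frac{1}{322 - 2} = 3 - \frac{1}{320} = \frac{959}{320} \approx 2.9969$)
$W S{\left(p \right)} = \frac{959}{320} \left(-5\right) = - \frac{959}{64}$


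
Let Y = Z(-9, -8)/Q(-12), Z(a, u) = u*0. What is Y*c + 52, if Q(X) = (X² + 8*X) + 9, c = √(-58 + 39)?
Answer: 52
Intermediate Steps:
c = I*√19 (c = √(-19) = I*√19 ≈ 4.3589*I)
Q(X) = 9 + X² + 8*X
Z(a, u) = 0
Y = 0 (Y = 0/(9 + (-12)² + 8*(-12)) = 0/(9 + 144 - 96) = 0/57 = 0*(1/57) = 0)
Y*c + 52 = 0*(I*√19) + 52 = 0 + 52 = 52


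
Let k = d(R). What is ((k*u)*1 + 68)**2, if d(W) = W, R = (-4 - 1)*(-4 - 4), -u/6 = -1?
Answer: 94864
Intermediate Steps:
u = 6 (u = -6*(-1) = 6)
R = 40 (R = -5*(-8) = 40)
k = 40
((k*u)*1 + 68)**2 = ((40*6)*1 + 68)**2 = (240*1 + 68)**2 = (240 + 68)**2 = 308**2 = 94864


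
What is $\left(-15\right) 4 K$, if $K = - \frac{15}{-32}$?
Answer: $- \frac{225}{8} \approx -28.125$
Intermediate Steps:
$K = \frac{15}{32}$ ($K = \left(-15\right) \left(- \frac{1}{32}\right) = \frac{15}{32} \approx 0.46875$)
$\left(-15\right) 4 K = \left(-15\right) 4 \cdot \frac{15}{32} = \left(-60\right) \frac{15}{32} = - \frac{225}{8}$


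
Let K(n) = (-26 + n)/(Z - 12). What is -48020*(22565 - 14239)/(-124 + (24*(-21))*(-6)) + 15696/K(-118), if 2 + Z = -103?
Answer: -18141541/145 ≈ -1.2511e+5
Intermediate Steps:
Z = -105 (Z = -2 - 103 = -105)
K(n) = 2/9 - n/117 (K(n) = (-26 + n)/(-105 - 12) = (-26 + n)/(-117) = (-26 + n)*(-1/117) = 2/9 - n/117)
-48020*(22565 - 14239)/(-124 + (24*(-21))*(-6)) + 15696/K(-118) = -48020*(22565 - 14239)/(-124 + (24*(-21))*(-6)) + 15696/(2/9 - 1/117*(-118)) = -48020*8326/(-124 - 504*(-6)) + 15696/(2/9 + 118/117) = -48020*8326/(-124 + 3024) + 15696/(16/13) = -48020/(2900*(1/8326)) + 15696*(13/16) = -48020/1450/4163 + 12753 = -48020*4163/1450 + 12753 = -19990726/145 + 12753 = -18141541/145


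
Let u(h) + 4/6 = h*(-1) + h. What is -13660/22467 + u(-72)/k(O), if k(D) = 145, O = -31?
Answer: -665226/1085905 ≈ -0.61260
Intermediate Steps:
u(h) = -⅔ (u(h) = -⅔ + (h*(-1) + h) = -⅔ + (-h + h) = -⅔ + 0 = -⅔)
-13660/22467 + u(-72)/k(O) = -13660/22467 - ⅔/145 = -13660*1/22467 - ⅔*1/145 = -13660/22467 - 2/435 = -665226/1085905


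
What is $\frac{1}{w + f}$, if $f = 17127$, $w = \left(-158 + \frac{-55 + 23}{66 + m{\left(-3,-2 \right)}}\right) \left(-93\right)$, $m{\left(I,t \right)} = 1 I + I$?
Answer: $\frac{5}{159353} \approx 3.1377 \cdot 10^{-5}$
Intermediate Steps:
$m{\left(I,t \right)} = 2 I$ ($m{\left(I,t \right)} = I + I = 2 I$)
$w = \frac{73718}{5}$ ($w = \left(-158 + \frac{-55 + 23}{66 + 2 \left(-3\right)}\right) \left(-93\right) = \left(-158 - \frac{32}{66 - 6}\right) \left(-93\right) = \left(-158 - \frac{32}{60}\right) \left(-93\right) = \left(-158 - \frac{8}{15}\right) \left(-93\right) = \left(- \frac{2378}{15}\right) \left(-93\right) = \frac{73718}{5} \approx 14744.0$)
$\frac{1}{w + f} = \frac{1}{\frac{73718}{5} + 17127} = \frac{1}{\frac{159353}{5}} = \frac{5}{159353}$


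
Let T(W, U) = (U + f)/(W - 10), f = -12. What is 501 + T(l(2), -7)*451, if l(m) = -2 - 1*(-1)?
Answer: 1280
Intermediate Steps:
l(m) = -1 (l(m) = -2 + 1 = -1)
T(W, U) = (-12 + U)/(-10 + W) (T(W, U) = (U - 12)/(W - 10) = (-12 + U)/(-10 + W))
501 + T(l(2), -7)*451 = 501 + ((-12 - 7)/(-10 - 1))*451 = 501 + (-19/(-11))*451 = 501 - 1/11*(-19)*451 = 501 + (19/11)*451 = 501 + 779 = 1280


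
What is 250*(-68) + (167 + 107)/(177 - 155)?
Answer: -186863/11 ≈ -16988.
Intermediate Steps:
250*(-68) + (167 + 107)/(177 - 155) = -17000 + 274/22 = -17000 + 274*(1/22) = -17000 + 137/11 = -186863/11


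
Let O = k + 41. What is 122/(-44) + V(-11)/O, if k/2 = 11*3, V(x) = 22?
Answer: -6043/2354 ≈ -2.5671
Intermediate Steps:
k = 66 (k = 2*(11*3) = 2*33 = 66)
O = 107 (O = 66 + 41 = 107)
122/(-44) + V(-11)/O = 122/(-44) + 22/107 = 122*(-1/44) + 22*(1/107) = -61/22 + 22/107 = -6043/2354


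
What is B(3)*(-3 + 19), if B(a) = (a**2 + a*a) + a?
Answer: 336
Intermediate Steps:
B(a) = a + 2*a**2 (B(a) = (a**2 + a**2) + a = 2*a**2 + a = a + 2*a**2)
B(3)*(-3 + 19) = (3*(1 + 2*3))*(-3 + 19) = (3*(1 + 6))*16 = (3*7)*16 = 21*16 = 336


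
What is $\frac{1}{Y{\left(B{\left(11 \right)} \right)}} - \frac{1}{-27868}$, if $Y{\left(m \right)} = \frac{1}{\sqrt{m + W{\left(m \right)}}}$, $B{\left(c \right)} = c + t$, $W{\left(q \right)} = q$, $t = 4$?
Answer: $\frac{1}{27868} + \sqrt{30} \approx 5.4773$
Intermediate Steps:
$B{\left(c \right)} = 4 + c$ ($B{\left(c \right)} = c + 4 = 4 + c$)
$Y{\left(m \right)} = \frac{\sqrt{2}}{2 \sqrt{m}}$ ($Y{\left(m \right)} = \frac{1}{\sqrt{m + m}} = \frac{1}{\sqrt{2 m}} = \frac{1}{\sqrt{2} \sqrt{m}} = \frac{\sqrt{2}}{2 \sqrt{m}}$)
$\frac{1}{Y{\left(B{\left(11 \right)} \right)}} - \frac{1}{-27868} = \frac{1}{\frac{1}{2} \sqrt{2} \frac{1}{\sqrt{4 + 11}}} - \frac{1}{-27868} = \frac{1}{\frac{1}{2} \sqrt{2} \frac{1}{\sqrt{15}}} - - \frac{1}{27868} = \frac{1}{\frac{1}{2} \sqrt{2} \frac{\sqrt{15}}{15}} + \frac{1}{27868} = \frac{1}{\frac{1}{30} \sqrt{30}} + \frac{1}{27868} = \sqrt{30} + \frac{1}{27868} = \frac{1}{27868} + \sqrt{30}$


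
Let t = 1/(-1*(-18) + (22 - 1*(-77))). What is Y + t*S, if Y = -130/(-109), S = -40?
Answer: 10850/12753 ≈ 0.85078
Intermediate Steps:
t = 1/117 (t = 1/(18 + (22 + 77)) = 1/(18 + 99) = 1/117 ≈ 0.0085470)
Y = 130/109 (Y = -130*(-1/109) = 130/109 ≈ 1.1927)
Y + t*S = 130/109 + (1/117)*(-40) = 130/109 - 40/117 = 10850/12753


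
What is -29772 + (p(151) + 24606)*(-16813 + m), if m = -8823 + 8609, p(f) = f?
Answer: -421567211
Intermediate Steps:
m = -214
-29772 + (p(151) + 24606)*(-16813 + m) = -29772 + (151 + 24606)*(-16813 - 214) = -29772 + 24757*(-17027) = -29772 - 421537439 = -421567211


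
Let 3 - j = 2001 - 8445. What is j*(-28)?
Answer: -180516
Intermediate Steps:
j = 6447 (j = 3 - (2001 - 8445) = 3 - 1*(-6444) = 3 + 6444 = 6447)
j*(-28) = 6447*(-28) = -180516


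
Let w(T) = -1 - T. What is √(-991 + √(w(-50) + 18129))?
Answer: √(-991 + √18178) ≈ 29.26*I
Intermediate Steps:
√(-991 + √(w(-50) + 18129)) = √(-991 + √((-1 - 1*(-50)) + 18129)) = √(-991 + √((-1 + 50) + 18129)) = √(-991 + √(49 + 18129)) = √(-991 + √18178)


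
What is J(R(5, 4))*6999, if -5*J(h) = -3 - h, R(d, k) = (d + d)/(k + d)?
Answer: 86321/15 ≈ 5754.7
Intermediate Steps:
R(d, k) = 2*d/(d + k) (R(d, k) = (2*d)/(d + k) = 2*d/(d + k))
J(h) = ⅗ + h/5 (J(h) = -(-3 - h)/5 = ⅗ + h/5)
J(R(5, 4))*6999 = (⅗ + (2*5/(5 + 4))/5)*6999 = (⅗ + (2*5/9)/5)*6999 = (⅗ + (2*5*(⅑))/5)*6999 = (⅗ + (⅕)*(10/9))*6999 = (⅗ + 2/9)*6999 = (37/45)*6999 = 86321/15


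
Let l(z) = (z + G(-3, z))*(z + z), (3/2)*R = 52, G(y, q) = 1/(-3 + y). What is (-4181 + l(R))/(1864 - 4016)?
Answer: 1789/2152 ≈ 0.83132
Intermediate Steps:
R = 104/3 (R = (⅔)*52 = 104/3 ≈ 34.667)
l(z) = 2*z*(-⅙ + z) (l(z) = (z + 1/(-3 - 3))*(z + z) = (z + 1/(-6))*(2*z) = (z - ⅙)*(2*z) = (-⅙ + z)*(2*z) = 2*z*(-⅙ + z))
(-4181 + l(R))/(1864 - 4016) = (-4181 + (⅓)*(104/3)*(-1 + 6*(104/3)))/(1864 - 4016) = (-4181 + (⅓)*(104/3)*(-1 + 208))/(-2152) = (-4181 + (⅓)*(104/3)*207)*(-1/2152) = (-4181 + 2392)*(-1/2152) = -1789*(-1/2152) = 1789/2152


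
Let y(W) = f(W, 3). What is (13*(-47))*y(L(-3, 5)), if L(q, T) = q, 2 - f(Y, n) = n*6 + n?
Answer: 11609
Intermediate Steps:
f(Y, n) = 2 - 7*n (f(Y, n) = 2 - (n*6 + n) = 2 - (6*n + n) = 2 - 7*n)
y(W) = -19 (y(W) = 2 - 7*3 = 2 - 21 = -19)
(13*(-47))*y(L(-3, 5)) = (13*(-47))*(-19) = -611*(-19) = 11609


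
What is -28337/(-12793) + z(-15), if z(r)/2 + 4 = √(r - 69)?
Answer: -74007/12793 + 4*I*√21 ≈ -5.785 + 18.33*I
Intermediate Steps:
z(r) = -8 + 2*√(-69 + r) (z(r) = -8 + 2*√(r - 69) = -8 + 2*√(-69 + r))
-28337/(-12793) + z(-15) = -28337/(-12793) + (-8 + 2*√(-69 - 15)) = -28337*(-1/12793) + (-8 + 2*√(-84)) = 28337/12793 + (-8 + 2*(2*I*√21)) = 28337/12793 + (-8 + 4*I*√21) = -74007/12793 + 4*I*√21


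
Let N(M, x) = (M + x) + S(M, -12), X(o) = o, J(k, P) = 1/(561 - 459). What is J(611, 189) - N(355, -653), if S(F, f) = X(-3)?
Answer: 30703/102 ≈ 301.01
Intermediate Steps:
J(k, P) = 1/102
S(F, f) = -3
N(M, x) = -3 + M + x (N(M, x) = (M + x) - 3 = -3 + M + x)
J(611, 189) - N(355, -653) = 1/102 - (-3 + 355 - 653) = 1/102 - 1*(-301) = 1/102 + 301 = 30703/102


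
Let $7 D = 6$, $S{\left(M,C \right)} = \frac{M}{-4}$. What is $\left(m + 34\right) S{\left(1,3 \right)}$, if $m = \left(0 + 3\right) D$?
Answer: $- \frac{64}{7} \approx -9.1429$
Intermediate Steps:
$S{\left(M,C \right)} = - \frac{M}{4}$ ($S{\left(M,C \right)} = M \left(- \frac{1}{4}\right) = - \frac{M}{4}$)
$D = \frac{6}{7}$ ($D = \frac{1}{7} \cdot 6 = \frac{6}{7} \approx 0.85714$)
$m = \frac{18}{7}$ ($m = \left(0 + 3\right) \frac{6}{7} = 3 \cdot \frac{6}{7} = \frac{18}{7} \approx 2.5714$)
$\left(m + 34\right) S{\left(1,3 \right)} = \left(\frac{18}{7} + 34\right) \left(\left(- \frac{1}{4}\right) 1\right) = \frac{256}{7} \left(- \frac{1}{4}\right) = - \frac{64}{7}$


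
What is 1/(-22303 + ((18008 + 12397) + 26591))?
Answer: 1/34693 ≈ 2.8824e-5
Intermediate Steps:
1/(-22303 + ((18008 + 12397) + 26591)) = 1/(-22303 + (30405 + 26591)) = 1/(-22303 + 56996) = 1/34693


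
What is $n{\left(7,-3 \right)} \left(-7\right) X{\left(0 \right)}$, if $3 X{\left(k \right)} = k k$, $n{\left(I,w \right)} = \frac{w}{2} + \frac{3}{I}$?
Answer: $0$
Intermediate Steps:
$n{\left(I,w \right)} = \frac{w}{2} + \frac{3}{I}$ ($n{\left(I,w \right)} = w \frac{1}{2} + \frac{3}{I} = \frac{w}{2} + \frac{3}{I}$)
$X{\left(k \right)} = \frac{k^{2}}{3}$ ($X{\left(k \right)} = \frac{k k}{3} = \frac{k^{2}}{3}$)
$n{\left(7,-3 \right)} \left(-7\right) X{\left(0 \right)} = \left(\frac{1}{2} \left(-3\right) + \frac{3}{7}\right) \left(-7\right) \frac{0^{2}}{3} = \left(- \frac{3}{2} + 3 \cdot \frac{1}{7}\right) \left(-7\right) \frac{1}{3} \cdot 0 = \left(- \frac{3}{2} + \frac{3}{7}\right) \left(-7\right) 0 = \left(- \frac{15}{14}\right) \left(-7\right) 0 = \frac{15}{2} \cdot 0 = 0$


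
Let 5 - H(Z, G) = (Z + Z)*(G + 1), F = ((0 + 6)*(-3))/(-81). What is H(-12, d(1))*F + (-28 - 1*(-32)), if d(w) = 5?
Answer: 334/9 ≈ 37.111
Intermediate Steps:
F = 2/9 (F = (6*(-3))*(-1/81) = -18*(-1/81) = 2/9 ≈ 0.22222)
H(Z, G) = 5 - 2*Z*(1 + G) (H(Z, G) = 5 - (Z + Z)*(G + 1) = 5 - 2*Z*(1 + G))
H(-12, d(1))*F + (-28 - 1*(-32)) = (5 - 2*(-12) - 2*5*(-12))*(2/9) + (-28 - 1*(-32)) = (5 + 24 + 120)*(2/9) + (-28 + 32) = 149*(2/9) + 4 = 298/9 + 4 = 334/9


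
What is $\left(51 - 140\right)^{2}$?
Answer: $7921$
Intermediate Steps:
$\left(51 - 140\right)^{2} = \left(-89\right)^{2} = 7921$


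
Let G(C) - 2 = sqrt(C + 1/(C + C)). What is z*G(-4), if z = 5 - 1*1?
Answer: 8 + I*sqrt(66) ≈ 8.0 + 8.124*I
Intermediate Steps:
G(C) = 2 + sqrt(C + 1/(2*C)) (G(C) = 2 + sqrt(C + 1/(C + C)) = 2 + sqrt(C + 1/(2*C)))
z = 4 (z = 5 - 1 = 4)
z*G(-4) = 4*(2 + sqrt(2/(-4) + 4*(-4))/2) = 4*(2 + sqrt(2*(-1/4) - 16)/2) = 4*(2 + sqrt(-1/2 - 16)/2) = 4*(2 + sqrt(-33/2)/2) = 4*(2 + (I*sqrt(66)/2)/2) = 4*(2 + I*sqrt(66)/4) = 8 + I*sqrt(66)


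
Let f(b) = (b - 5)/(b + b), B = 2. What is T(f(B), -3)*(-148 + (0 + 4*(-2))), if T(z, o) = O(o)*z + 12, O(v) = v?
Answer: -2223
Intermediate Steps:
f(b) = (-5 + b)/(2*b) (f(b) = (-5 + b)/((2*b)) = (-5 + b)*(1/(2*b)) = (-5 + b)/(2*b))
T(z, o) = 12 + o*z (T(z, o) = o*z + 12 = 12 + o*z)
T(f(B), -3)*(-148 + (0 + 4*(-2))) = (12 - 3*(-5 + 2)/(2*2))*(-148 + (0 + 4*(-2))) = (12 - 3*(-3)/(2*2))*(-148 + (0 - 8)) = (12 - 3*(-3/4))*(-148 - 8) = (12 + 9/4)*(-156) = (57/4)*(-156) = -2223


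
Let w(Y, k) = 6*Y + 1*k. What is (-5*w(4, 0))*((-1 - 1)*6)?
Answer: 1440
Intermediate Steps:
w(Y, k) = k + 6*Y (w(Y, k) = 6*Y + k = k + 6*Y)
(-5*w(4, 0))*((-1 - 1)*6) = (-5*(0 + 6*4))*((-1 - 1)*6) = (-5*(0 + 24))*(-2*6) = -5*24*(-12) = -120*(-12) = 1440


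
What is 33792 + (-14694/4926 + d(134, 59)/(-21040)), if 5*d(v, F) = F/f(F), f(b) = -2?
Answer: 5836660791639/172738400 ≈ 33789.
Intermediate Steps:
d(v, F) = -F/10 (d(v, F) = (F/(-2))/5 = (F*(-½))/5 = (-F/2)/5 = -F/10)
33792 + (-14694/4926 + d(134, 59)/(-21040)) = 33792 + (-14694/4926 - ⅒*59/(-21040)) = 33792 + (-14694*1/4926 - 59/10*(-1/21040)) = 33792 + (-2449/821 + 59/210400) = 33792 - 515221161/172738400 = 5836660791639/172738400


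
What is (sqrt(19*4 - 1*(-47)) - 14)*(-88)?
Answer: 1232 - 88*sqrt(123) ≈ 256.03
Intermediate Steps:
(sqrt(19*4 - 1*(-47)) - 14)*(-88) = (sqrt(76 + 47) - 14)*(-88) = (sqrt(123) - 14)*(-88) = (-14 + sqrt(123))*(-88) = 1232 - 88*sqrt(123)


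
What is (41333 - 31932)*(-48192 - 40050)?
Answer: -829563042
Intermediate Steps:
(41333 - 31932)*(-48192 - 40050) = 9401*(-88242) = -829563042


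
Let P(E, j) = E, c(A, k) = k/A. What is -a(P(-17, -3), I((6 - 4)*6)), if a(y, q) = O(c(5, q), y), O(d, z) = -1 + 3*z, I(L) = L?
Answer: 52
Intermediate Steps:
a(y, q) = -1 + 3*y
-a(P(-17, -3), I((6 - 4)*6)) = -(-1 + 3*(-17)) = -(-1 - 51) = -1*(-52) = 52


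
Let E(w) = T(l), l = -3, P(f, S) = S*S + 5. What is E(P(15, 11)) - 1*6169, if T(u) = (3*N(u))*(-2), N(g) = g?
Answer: -6151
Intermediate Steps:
P(f, S) = 5 + S² (P(f, S) = S² + 5 = 5 + S²)
T(u) = -6*u (T(u) = (3*u)*(-2) = -6*u)
E(w) = 18 (E(w) = -6*(-3) = 18)
E(P(15, 11)) - 1*6169 = 18 - 1*6169 = 18 - 6169 = -6151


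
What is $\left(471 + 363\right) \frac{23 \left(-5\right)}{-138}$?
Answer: $695$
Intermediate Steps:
$\left(471 + 363\right) \frac{23 \left(-5\right)}{-138} = 834 \left(\left(-115\right) \left(- \frac{1}{138}\right)\right) = 834 \cdot \frac{5}{6} = 695$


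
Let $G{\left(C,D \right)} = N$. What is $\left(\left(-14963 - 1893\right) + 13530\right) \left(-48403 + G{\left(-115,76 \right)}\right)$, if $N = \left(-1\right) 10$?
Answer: $161021638$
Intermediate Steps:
$N = -10$
$G{\left(C,D \right)} = -10$
$\left(\left(-14963 - 1893\right) + 13530\right) \left(-48403 + G{\left(-115,76 \right)}\right) = \left(\left(-14963 - 1893\right) + 13530\right) \left(-48403 - 10\right) = \left(\left(-14963 - 1893\right) + 13530\right) \left(-48413\right) = \left(-16856 + 13530\right) \left(-48413\right) = \left(-3326\right) \left(-48413\right) = 161021638$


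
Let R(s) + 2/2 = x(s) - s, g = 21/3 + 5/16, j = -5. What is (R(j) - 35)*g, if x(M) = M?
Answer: -1053/4 ≈ -263.25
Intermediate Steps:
g = 117/16 (g = 21*(1/3) + 5*(1/16) = 7 + 5/16 = 117/16 ≈ 7.3125)
R(s) = -1 (R(s) = -1 + (s - s) = -1 + 0 = -1)
(R(j) - 35)*g = (-1 - 35)*(117/16) = -36*117/16 = -1053/4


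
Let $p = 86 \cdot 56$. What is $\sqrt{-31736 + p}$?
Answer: $2 i \sqrt{6730} \approx 164.07 i$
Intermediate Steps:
$p = 4816$
$\sqrt{-31736 + p} = \sqrt{-31736 + 4816} = \sqrt{-26920} = 2 i \sqrt{6730}$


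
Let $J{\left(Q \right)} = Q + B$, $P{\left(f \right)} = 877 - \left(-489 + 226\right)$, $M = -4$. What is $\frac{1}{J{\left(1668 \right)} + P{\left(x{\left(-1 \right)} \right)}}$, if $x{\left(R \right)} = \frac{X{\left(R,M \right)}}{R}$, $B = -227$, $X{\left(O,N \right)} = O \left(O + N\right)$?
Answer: $\frac{1}{2581} \approx 0.00038745$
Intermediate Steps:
$X{\left(O,N \right)} = O \left(N + O\right)$
$x{\left(R \right)} = -4 + R$ ($x{\left(R \right)} = \frac{R \left(-4 + R\right)}{R} = -4 + R$)
$P{\left(f \right)} = 1140$ ($P{\left(f \right)} = 877 - -263 = 877 + 263 = 1140$)
$J{\left(Q \right)} = -227 + Q$ ($J{\left(Q \right)} = Q - 227 = -227 + Q$)
$\frac{1}{J{\left(1668 \right)} + P{\left(x{\left(-1 \right)} \right)}} = \frac{1}{\left(-227 + 1668\right) + 1140} = \frac{1}{1441 + 1140} = \frac{1}{2581}$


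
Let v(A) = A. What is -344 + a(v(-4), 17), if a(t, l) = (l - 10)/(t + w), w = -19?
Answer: -7919/23 ≈ -344.30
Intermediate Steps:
a(t, l) = (-10 + l)/(-19 + t) (a(t, l) = (l - 10)/(t - 19) = (-10 + l)/(-19 + t))
-344 + a(v(-4), 17) = -344 + (-10 + 17)/(-19 - 4) = -344 + 7/(-23) = -344 - 1/23*7 = -344 - 7/23 = -7919/23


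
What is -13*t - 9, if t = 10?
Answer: -139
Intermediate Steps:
-13*t - 9 = -13*10 - 9 = -130 - 9 = -139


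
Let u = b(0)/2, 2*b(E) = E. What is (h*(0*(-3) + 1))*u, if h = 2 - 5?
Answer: 0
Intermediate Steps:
b(E) = E/2
u = 0 (u = ((½)*0)/2 = (½)*0 = 0)
h = -3
(h*(0*(-3) + 1))*u = -3*(0*(-3) + 1)*0 = -3*(0 + 1)*0 = -3*1*0 = -3*0 = 0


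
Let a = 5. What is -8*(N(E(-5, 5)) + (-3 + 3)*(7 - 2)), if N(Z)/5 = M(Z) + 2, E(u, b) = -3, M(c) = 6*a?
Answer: -1280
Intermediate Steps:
M(c) = 30 (M(c) = 6*5 = 30)
N(Z) = 160 (N(Z) = 5*(30 + 2) = 5*32 = 160)
-8*(N(E(-5, 5)) + (-3 + 3)*(7 - 2)) = -8*(160 + (-3 + 3)*(7 - 2)) = -8*(160 + 0*5) = -8*(160 + 0) = -8*160 = -1280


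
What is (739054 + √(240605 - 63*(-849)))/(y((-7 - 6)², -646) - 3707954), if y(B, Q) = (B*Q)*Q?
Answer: 369527/33409225 + √73523/33409225 ≈ 0.011069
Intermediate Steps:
y(B, Q) = B*Q²
(739054 + √(240605 - 63*(-849)))/(y((-7 - 6)², -646) - 3707954) = (739054 + √(240605 - 63*(-849)))/((-7 - 6)²*(-646)² - 3707954) = (739054 + √(240605 + 53487))/((-13)²*417316 - 3707954) = (739054 + √294092)/(169*417316 - 3707954) = (739054 + 2*√73523)/(70526404 - 3707954) = (739054 + 2*√73523)/66818450 = (739054 + 2*√73523)*(1/66818450) = 369527/33409225 + √73523/33409225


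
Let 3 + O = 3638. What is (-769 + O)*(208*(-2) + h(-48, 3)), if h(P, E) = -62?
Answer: -1369948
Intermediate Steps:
O = 3635 (O = -3 + 3638 = 3635)
(-769 + O)*(208*(-2) + h(-48, 3)) = (-769 + 3635)*(208*(-2) - 62) = 2866*(-416 - 62) = 2866*(-478) = -1369948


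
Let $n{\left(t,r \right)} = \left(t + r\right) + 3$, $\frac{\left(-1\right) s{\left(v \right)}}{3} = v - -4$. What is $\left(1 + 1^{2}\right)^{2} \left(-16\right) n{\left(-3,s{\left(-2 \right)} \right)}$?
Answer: $384$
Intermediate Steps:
$s{\left(v \right)} = -12 - 3 v$ ($s{\left(v \right)} = - 3 \left(v - -4\right) = - 3 \left(v + 4\right) = - 3 \left(4 + v\right) = -12 - 3 v$)
$n{\left(t,r \right)} = 3 + r + t$ ($n{\left(t,r \right)} = \left(r + t\right) + 3 = 3 + r + t$)
$\left(1 + 1^{2}\right)^{2} \left(-16\right) n{\left(-3,s{\left(-2 \right)} \right)} = \left(1 + 1^{2}\right)^{2} \left(-16\right) \left(3 - 6 - 3\right) = \left(1 + 1\right)^{2} \left(-16\right) \left(3 + \left(-12 + 6\right) - 3\right) = 2^{2} \left(-16\right) \left(3 - 6 - 3\right) = 4 \left(-16\right) \left(-6\right) = \left(-64\right) \left(-6\right) = 384$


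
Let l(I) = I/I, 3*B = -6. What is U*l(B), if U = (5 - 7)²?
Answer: 4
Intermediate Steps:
U = 4 (U = (-2)² = 4)
B = -2 (B = (⅓)*(-6) = -2)
l(I) = 1
U*l(B) = 4*1 = 4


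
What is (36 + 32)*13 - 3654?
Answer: -2770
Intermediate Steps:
(36 + 32)*13 - 3654 = 68*13 - 3654 = 884 - 3654 = -2770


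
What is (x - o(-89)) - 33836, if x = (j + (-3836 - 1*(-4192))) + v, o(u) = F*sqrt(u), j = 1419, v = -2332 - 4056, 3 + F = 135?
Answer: -38449 - 132*I*sqrt(89) ≈ -38449.0 - 1245.3*I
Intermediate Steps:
F = 132 (F = -3 + 135 = 132)
v = -6388
o(u) = 132*sqrt(u)
x = -4613 (x = (1419 + (-3836 - 1*(-4192))) - 6388 = (1419 + (-3836 + 4192)) - 6388 = (1419 + 356) - 6388 = 1775 - 6388 = -4613)
(x - o(-89)) - 33836 = (-4613 - 132*sqrt(-89)) - 33836 = (-4613 - 132*I*sqrt(89)) - 33836 = -38449 - 132*I*sqrt(89)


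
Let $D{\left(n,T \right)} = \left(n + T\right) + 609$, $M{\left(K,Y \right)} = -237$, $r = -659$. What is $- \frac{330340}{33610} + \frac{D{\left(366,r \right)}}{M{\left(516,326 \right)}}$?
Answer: $- \frac{112546}{10083} \approx -11.162$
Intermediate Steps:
$D{\left(n,T \right)} = 609 + T + n$ ($D{\left(n,T \right)} = \left(T + n\right) + 609 = 609 + T + n$)
$- \frac{330340}{33610} + \frac{D{\left(366,r \right)}}{M{\left(516,326 \right)}} = - \frac{330340}{33610} + \frac{609 - 659 + 366}{-237} = \left(-330340\right) \frac{1}{33610} + 316 \left(- \frac{1}{237}\right) = - \frac{33034}{3361} - \frac{4}{3} = - \frac{112546}{10083}$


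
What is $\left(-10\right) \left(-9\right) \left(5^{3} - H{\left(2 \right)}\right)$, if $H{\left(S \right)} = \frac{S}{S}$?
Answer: $11160$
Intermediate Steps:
$H{\left(S \right)} = 1$
$\left(-10\right) \left(-9\right) \left(5^{3} - H{\left(2 \right)}\right) = \left(-10\right) \left(-9\right) \left(5^{3} - 1\right) = 90 \left(125 - 1\right) = 90 \cdot 124 = 11160$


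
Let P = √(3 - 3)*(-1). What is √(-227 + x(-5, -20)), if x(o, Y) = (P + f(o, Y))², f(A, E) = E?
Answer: √173 ≈ 13.153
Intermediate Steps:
P = 0 (P = √0*(-1) = 0*(-1) = 0)
x(o, Y) = Y² (x(o, Y) = (0 + Y)² = Y²)
√(-227 + x(-5, -20)) = √(-227 + (-20)²) = √(-227 + 400) = √173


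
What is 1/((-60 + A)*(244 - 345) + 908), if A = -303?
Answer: 1/37571 ≈ 2.6616e-5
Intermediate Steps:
1/((-60 + A)*(244 - 345) + 908) = 1/((-60 - 303)*(244 - 345) + 908) = 1/(-363*(-101) + 908) = 1/(36663 + 908) = 1/37571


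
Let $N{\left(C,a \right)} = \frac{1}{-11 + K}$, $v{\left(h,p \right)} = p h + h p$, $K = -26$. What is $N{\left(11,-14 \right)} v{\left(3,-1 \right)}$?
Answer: $\frac{6}{37} \approx 0.16216$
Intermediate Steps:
$v{\left(h,p \right)} = 2 h p$ ($v{\left(h,p \right)} = h p + h p = 2 h p$)
$N{\left(C,a \right)} = - \frac{1}{37}$ ($N{\left(C,a \right)} = \frac{1}{-11 - 26} = \frac{1}{-37} = - \frac{1}{37}$)
$N{\left(11,-14 \right)} v{\left(3,-1 \right)} = - \frac{2 \cdot 3 \left(-1\right)}{37} = \left(- \frac{1}{37}\right) \left(-6\right) = \frac{6}{37}$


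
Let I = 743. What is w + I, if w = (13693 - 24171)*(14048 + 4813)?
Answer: -197624815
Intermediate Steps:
w = -197625558 (w = -10478*18861 = -197625558)
w + I = -197625558 + 743 = -197624815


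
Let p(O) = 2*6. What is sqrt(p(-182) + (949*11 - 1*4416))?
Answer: sqrt(6035) ≈ 77.685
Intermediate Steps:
p(O) = 12
sqrt(p(-182) + (949*11 - 1*4416)) = sqrt(12 + (949*11 - 1*4416)) = sqrt(12 + (10439 - 4416)) = sqrt(12 + 6023) = sqrt(6035)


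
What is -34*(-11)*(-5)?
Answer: -1870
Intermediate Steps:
-34*(-11)*(-5) = -17*(-22)*(-5) = 374*(-5) = -1870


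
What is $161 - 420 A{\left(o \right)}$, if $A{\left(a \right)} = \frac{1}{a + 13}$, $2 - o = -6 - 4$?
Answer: $\frac{721}{5} \approx 144.2$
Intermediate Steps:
$o = 12$ ($o = 2 - \left(-6 - 4\right) = 2 - -10 = 2 + 10 = 12$)
$A{\left(a \right)} = \frac{1}{13 + a}$
$161 - 420 A{\left(o \right)} = 161 - \frac{420}{13 + 12} = 161 - \frac{420}{25} = 161 - \frac{84}{5} = \frac{721}{5}$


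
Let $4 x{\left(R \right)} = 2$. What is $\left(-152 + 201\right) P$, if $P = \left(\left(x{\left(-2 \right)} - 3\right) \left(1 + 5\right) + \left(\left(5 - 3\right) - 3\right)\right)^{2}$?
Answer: $12544$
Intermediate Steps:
$x{\left(R \right)} = \frac{1}{2}$ ($x{\left(R \right)} = \frac{1}{4} \cdot 2 = \frac{1}{2}$)
$P = 256$ ($P = \left(\left(\frac{1}{2} - 3\right) \left(1 + 5\right) + \left(\left(5 - 3\right) - 3\right)\right)^{2} = \left(\left(- \frac{5}{2}\right) 6 + \left(2 - 3\right)\right)^{2} = \left(-15 - 1\right)^{2} = \left(-16\right)^{2} = 256$)
$\left(-152 + 201\right) P = \left(-152 + 201\right) 256 = 49 \cdot 256 = 12544$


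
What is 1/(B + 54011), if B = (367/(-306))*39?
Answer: 102/5504351 ≈ 1.8531e-5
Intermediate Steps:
B = -4771/102 (B = (367*(-1/306))*39 = -367/306*39 = -4771/102 ≈ -46.775)
1/(B + 54011) = 1/(-4771/102 + 54011) = 1/(5504351/102) = 102/5504351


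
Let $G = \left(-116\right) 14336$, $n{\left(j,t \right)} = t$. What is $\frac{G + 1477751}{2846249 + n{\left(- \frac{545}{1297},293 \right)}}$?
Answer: $- \frac{185225}{2846542} \approx -0.06507$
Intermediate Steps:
$G = -1662976$
$\frac{G + 1477751}{2846249 + n{\left(- \frac{545}{1297},293 \right)}} = \frac{-1662976 + 1477751}{2846249 + 293} = - \frac{185225}{2846542}$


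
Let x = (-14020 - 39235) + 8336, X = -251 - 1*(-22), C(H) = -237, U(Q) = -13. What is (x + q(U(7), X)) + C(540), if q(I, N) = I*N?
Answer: -42179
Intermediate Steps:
X = -229 (X = -251 + 22 = -229)
x = -44919 (x = -53255 + 8336 = -44919)
(x + q(U(7), X)) + C(540) = (-44919 - 13*(-229)) - 237 = (-44919 + 2977) - 237 = -41942 - 237 = -42179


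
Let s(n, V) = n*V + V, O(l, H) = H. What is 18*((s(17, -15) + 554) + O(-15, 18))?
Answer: 5436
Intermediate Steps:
s(n, V) = V + V*n (s(n, V) = V*n + V = V + V*n)
18*((s(17, -15) + 554) + O(-15, 18)) = 18*((-15*(1 + 17) + 554) + 18) = 18*((-15*18 + 554) + 18) = 18*((-270 + 554) + 18) = 18*(284 + 18) = 18*302 = 5436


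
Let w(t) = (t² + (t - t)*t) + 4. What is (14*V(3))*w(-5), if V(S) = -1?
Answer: -406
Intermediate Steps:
w(t) = 4 + t² (w(t) = (t² + 0*t) + 4 = (t² + 0) + 4 = t² + 4 = 4 + t²)
(14*V(3))*w(-5) = (14*(-1))*(4 + (-5)²) = -14*(4 + 25) = -14*29 = -406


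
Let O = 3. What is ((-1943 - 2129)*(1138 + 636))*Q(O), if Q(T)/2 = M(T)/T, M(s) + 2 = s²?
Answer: -101132192/3 ≈ -3.3711e+7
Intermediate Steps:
M(s) = -2 + s²
Q(T) = 2*(-2 + T²)/T (Q(T) = 2*((-2 + T²)/T) = 2*(-2 + T²)/T)
((-1943 - 2129)*(1138 + 636))*Q(O) = ((-1943 - 2129)*(1138 + 636))*(-4/3 + 2*3) = (-4072*1774)*(-4*⅓ + 6) = -7223728*(-4/3 + 6) = -7223728*14/3 = -101132192/3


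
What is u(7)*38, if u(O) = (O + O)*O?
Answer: 3724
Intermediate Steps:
u(O) = 2*O**2 (u(O) = (2*O)*O = 2*O**2)
u(7)*38 = (2*7**2)*38 = (2*49)*38 = 98*38 = 3724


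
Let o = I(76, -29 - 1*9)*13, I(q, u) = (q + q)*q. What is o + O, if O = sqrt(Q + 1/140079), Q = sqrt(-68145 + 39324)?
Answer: 150176 + sqrt(140079 + 19622126241*I*sqrt(28821))/140079 ≈ 1.5019e+5 + 9.2132*I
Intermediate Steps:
Q = I*sqrt(28821) (Q = sqrt(-28821) = I*sqrt(28821) ≈ 169.77*I)
O = sqrt(1/140079 + I*sqrt(28821)) (O = sqrt(I*sqrt(28821) + 1/140079) = sqrt(1/140079 + I*sqrt(28821)) ≈ 9.2132 + 9.2132*I)
I(q, u) = 2*q**2 (I(q, u) = (2*q)*q = 2*q**2)
o = 150176 (o = (2*76**2)*13 = (2*5776)*13 = 11552*13 = 150176)
o + O = 150176 + sqrt(140079 + 19622126241*I*sqrt(28821))/140079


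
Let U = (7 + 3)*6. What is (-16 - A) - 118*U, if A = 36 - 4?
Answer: -7128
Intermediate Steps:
A = 32
U = 60 (U = 10*6 = 60)
(-16 - A) - 118*U = (-16 - 1*32) - 118*60 = (-16 - 32) - 7080 = -48 - 7080 = -7128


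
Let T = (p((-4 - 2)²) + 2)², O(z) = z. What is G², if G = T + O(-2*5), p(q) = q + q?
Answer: 29877156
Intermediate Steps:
p(q) = 2*q
T = 5476 (T = (2*(-4 - 2)² + 2)² = (2*(-6)² + 2)² = (2*36 + 2)² = (72 + 2)² = 74² = 5476)
G = 5466 (G = 5476 - 2*5 = 5476 - 10 = 5466)
G² = 5466² = 29877156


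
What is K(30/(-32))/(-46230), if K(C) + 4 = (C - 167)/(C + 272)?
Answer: 4007/40099902 ≈ 9.9925e-5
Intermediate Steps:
K(C) = -4 + (-167 + C)/(272 + C) (K(C) = -4 + (C - 167)/(C + 272) = -4 + (-167 + C)/(272 + C))
K(30/(-32))/(-46230) = ((-1255 - 90/(-32))/(272 + 30/(-32)))/(-46230) = ((-1255 - 90*(-1)/32)/(272 + 30*(-1/32)))*(-1/46230) = ((-1255 - 3*(-15/16))/(272 - 15/16))*(-1/46230) = ((-1255 + 45/16)/(4337/16))*(-1/46230) = ((16/4337)*(-20035/16))*(-1/46230) = -20035/4337*(-1/46230) = 4007/40099902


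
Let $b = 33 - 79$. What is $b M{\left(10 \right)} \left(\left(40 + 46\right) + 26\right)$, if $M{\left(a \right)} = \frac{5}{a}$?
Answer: $-2576$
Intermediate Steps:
$b = -46$
$b M{\left(10 \right)} \left(\left(40 + 46\right) + 26\right) = - 46 \cdot \frac{5}{10} \left(\left(40 + 46\right) + 26\right) = - 46 \cdot 5 \cdot \frac{1}{10} \left(86 + 26\right) = \left(-46\right) \frac{1}{2} \cdot 112 = \left(-23\right) 112 = -2576$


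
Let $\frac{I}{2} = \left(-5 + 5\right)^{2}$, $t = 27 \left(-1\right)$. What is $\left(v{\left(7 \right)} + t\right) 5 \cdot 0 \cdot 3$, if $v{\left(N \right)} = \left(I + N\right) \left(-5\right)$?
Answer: $0$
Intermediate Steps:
$t = -27$
$I = 0$ ($I = 2 \left(-5 + 5\right)^{2} = 2 \cdot 0^{2} = 2 \cdot 0 = 0$)
$v{\left(N \right)} = - 5 N$ ($v{\left(N \right)} = \left(0 + N\right) \left(-5\right) = N \left(-5\right) = - 5 N$)
$\left(v{\left(7 \right)} + t\right) 5 \cdot 0 \cdot 3 = \left(\left(-5\right) 7 - 27\right) 5 \cdot 0 \cdot 3 = \left(-35 - 27\right) 0 \cdot 3 = \left(-62\right) 0 = 0$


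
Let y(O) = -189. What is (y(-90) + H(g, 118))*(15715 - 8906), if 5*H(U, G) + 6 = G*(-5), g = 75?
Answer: -10492669/5 ≈ -2.0985e+6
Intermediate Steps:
H(U, G) = -6/5 - G (H(U, G) = -6/5 + (G*(-5))/5 = -6/5 + (-5*G)/5 = -6/5 - G)
(y(-90) + H(g, 118))*(15715 - 8906) = (-189 + (-6/5 - 1*118))*(15715 - 8906) = (-189 + (-6/5 - 118))*6809 = (-189 - 596/5)*6809 = -1541/5*6809 = -10492669/5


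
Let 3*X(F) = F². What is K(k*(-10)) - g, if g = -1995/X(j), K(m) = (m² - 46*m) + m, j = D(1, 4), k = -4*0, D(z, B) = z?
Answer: 5985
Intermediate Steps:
k = 0
j = 1
X(F) = F²/3
K(m) = m² - 45*m
g = -5985 (g = -1995/((⅓)*1²) = -1995/((⅓)*1) = -1995/⅓ = -1995*3 = -5985)
K(k*(-10)) - g = (0*(-10))*(-45 + 0*(-10)) - 1*(-5985) = 0*(-45 + 0) + 5985 = 0*(-45) + 5985 = 0 + 5985 = 5985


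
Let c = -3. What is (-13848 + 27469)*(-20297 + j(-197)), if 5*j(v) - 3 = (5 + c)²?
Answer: -1382231838/5 ≈ -2.7645e+8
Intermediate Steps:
j(v) = 7/5 (j(v) = ⅗ + (5 - 3)²/5 = ⅗ + (⅕)*2² = ⅗ + (⅕)*4 = ⅗ + ⅘ = 7/5)
(-13848 + 27469)*(-20297 + j(-197)) = (-13848 + 27469)*(-20297 + 7/5) = 13621*(-101478/5) = -1382231838/5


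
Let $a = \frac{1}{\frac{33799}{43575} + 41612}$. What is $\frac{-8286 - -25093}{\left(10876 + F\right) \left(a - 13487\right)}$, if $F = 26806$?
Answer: $- \frac{30475741480093}{921538285472767516} \approx -3.3071 \cdot 10^{-5}$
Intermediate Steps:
$a = \frac{43575}{1813276699}$ ($a = \frac{1}{33799 \cdot \frac{1}{43575} + 41612} = \frac{1}{\frac{33799}{43575} + 41612} = \frac{1}{\frac{1813276699}{43575}} = \frac{43575}{1813276699} \approx 2.4031 \cdot 10^{-5}$)
$\frac{-8286 - -25093}{\left(10876 + F\right) \left(a - 13487\right)} = \frac{-8286 - -25093}{\left(10876 + 26806\right) \left(\frac{43575}{1813276699} - 13487\right)} = \frac{-8286 + 25093}{37682 \left(- \frac{24455662795838}{1813276699}\right)} = \frac{16807}{- \frac{921538285472767516}{1813276699}} = 16807 \left(- \frac{1813276699}{921538285472767516}\right) = - \frac{30475741480093}{921538285472767516}$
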